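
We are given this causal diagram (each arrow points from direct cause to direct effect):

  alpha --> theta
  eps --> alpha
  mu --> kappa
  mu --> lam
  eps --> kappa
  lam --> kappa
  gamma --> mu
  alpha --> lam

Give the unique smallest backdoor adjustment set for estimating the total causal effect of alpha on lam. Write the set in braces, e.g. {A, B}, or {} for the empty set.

Variables eligible for adjustment (non-descendants of alpha, excluding alpha and lam): {eps, gamma, mu}.
Backdoor paths from alpha to lam:
  P1: alpha <- eps -> kappa <- mu -> lam
  P2: alpha <- eps -> kappa <- lam
Each backdoor path contains an unconditioned collider, so every path is already blocked with the empty conditioning set:
  P1: blocked at collider kappa (neither it nor any descendant is in the conditioning set).
  P2: blocked at collider kappa (neither it nor any descendant is in the conditioning set).
The empty set is therefore the unique smallest valid set.

{}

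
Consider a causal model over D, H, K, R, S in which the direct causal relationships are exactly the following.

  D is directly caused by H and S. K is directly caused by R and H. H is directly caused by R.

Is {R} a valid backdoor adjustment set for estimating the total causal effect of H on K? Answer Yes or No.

Yes

Backdoor paths from H to K (paths whose first edge points into H):
  P1: H <- R -> K
Condition 1 (no descendant of H in the set): holds — descendants of H are {D, K}; none are in {R}.
Condition 2 (every backdoor path blocked by {R}):
  P1: blocked at fork node R ∈ conditioning set.
{R} satisfies the backdoor criterion.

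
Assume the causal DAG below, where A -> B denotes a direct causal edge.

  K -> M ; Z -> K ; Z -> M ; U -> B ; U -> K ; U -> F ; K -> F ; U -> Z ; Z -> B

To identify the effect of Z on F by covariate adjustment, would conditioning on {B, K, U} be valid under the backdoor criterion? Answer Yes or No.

No

Backdoor paths from Z to F (paths whose first edge points into Z):
  P1: Z <- U -> K -> F
  P2: Z <- U -> F
Condition 1 (no descendant of Z in the set): FAILS — B and K are descendants of Z.
Condition 2 (every backdoor path blocked by {B, K, U}):
  P1: blocked at fork node U ∈ conditioning set.
  P2: blocked at fork node U ∈ conditioning set.
{B, K, U} does not satisfy the backdoor criterion.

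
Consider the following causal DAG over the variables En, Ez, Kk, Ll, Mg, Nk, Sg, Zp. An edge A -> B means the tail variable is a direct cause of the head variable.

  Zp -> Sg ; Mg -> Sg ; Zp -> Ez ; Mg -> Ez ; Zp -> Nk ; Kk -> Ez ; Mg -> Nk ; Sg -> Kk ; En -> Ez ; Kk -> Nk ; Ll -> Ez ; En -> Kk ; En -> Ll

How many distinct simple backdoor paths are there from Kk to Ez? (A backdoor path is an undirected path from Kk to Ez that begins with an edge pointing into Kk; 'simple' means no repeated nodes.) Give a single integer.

6

A backdoor path from Kk to Ez is any simple undirected path whose first edge points into Kk (i.e. leaves Kk via a parent).
Parents of Kk: {En, Sg}.
Enumerating:
  P1: Kk <- En -> Ll -> Ez
  P2: Kk <- En -> Ez
  P3: Kk <- Sg <- Mg -> Nk <- Zp -> Ez
  P4: Kk <- Sg <- Mg -> Ez
  P5: Kk <- Sg <- Zp -> Nk <- Mg -> Ez
  P6: Kk <- Sg <- Zp -> Ez
That exhausts the simple backdoor paths. Count: 6.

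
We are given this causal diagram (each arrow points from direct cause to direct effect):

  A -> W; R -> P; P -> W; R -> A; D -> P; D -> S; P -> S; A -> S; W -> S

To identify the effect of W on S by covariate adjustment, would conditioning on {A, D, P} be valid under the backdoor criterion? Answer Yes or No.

Backdoor paths from W to S (paths whose first edge points into W):
  P1: W <- A <- R -> P <- D -> S
  P2: W <- A <- R -> P -> S
  P3: W <- A -> S
  P4: W <- P <- R -> A -> S
  P5: W <- P <- D -> S
  P6: W <- P -> S
Condition 1 (no descendant of W in the set): holds — descendants of W are {S}; none are in {A, D, P}.
Condition 2 (every backdoor path blocked by {A, D, P}):
  P1: blocked at chain node A ∈ conditioning set.
  P2: blocked at chain node A ∈ conditioning set.
  P3: blocked at fork node A ∈ conditioning set.
  P4: blocked at chain node P ∈ conditioning set.
  P5: blocked at chain node P ∈ conditioning set.
  P6: blocked at fork node P ∈ conditioning set.
{A, D, P} satisfies the backdoor criterion.

Yes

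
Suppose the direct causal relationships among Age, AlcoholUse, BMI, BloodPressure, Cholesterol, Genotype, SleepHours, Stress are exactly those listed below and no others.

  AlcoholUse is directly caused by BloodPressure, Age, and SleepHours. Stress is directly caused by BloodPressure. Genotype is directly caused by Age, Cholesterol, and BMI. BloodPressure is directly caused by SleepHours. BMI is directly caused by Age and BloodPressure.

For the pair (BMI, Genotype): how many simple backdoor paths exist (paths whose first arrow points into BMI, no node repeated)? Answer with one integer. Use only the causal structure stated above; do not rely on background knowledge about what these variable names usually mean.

3

A backdoor path from BMI to Genotype is any simple undirected path whose first edge points into BMI (i.e. leaves BMI via a parent).
Parents of BMI: {Age, BloodPressure}.
Enumerating:
  P1: BMI <- Age -> Genotype
  P2: BMI <- BloodPressure <- SleepHours -> AlcoholUse <- Age -> Genotype
  P3: BMI <- BloodPressure -> AlcoholUse <- Age -> Genotype
That exhausts the simple backdoor paths. Count: 3.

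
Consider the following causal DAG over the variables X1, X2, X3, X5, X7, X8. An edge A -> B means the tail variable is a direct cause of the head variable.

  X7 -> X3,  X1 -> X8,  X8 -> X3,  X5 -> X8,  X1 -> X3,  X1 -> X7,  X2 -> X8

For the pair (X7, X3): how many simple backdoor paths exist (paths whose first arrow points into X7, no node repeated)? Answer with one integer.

A backdoor path from X7 to X3 is any simple undirected path whose first edge points into X7 (i.e. leaves X7 via a parent).
Parents of X7: {X1}.
Enumerating:
  P1: X7 <- X1 -> X8 -> X3
  P2: X7 <- X1 -> X3
That exhausts the simple backdoor paths. Count: 2.

2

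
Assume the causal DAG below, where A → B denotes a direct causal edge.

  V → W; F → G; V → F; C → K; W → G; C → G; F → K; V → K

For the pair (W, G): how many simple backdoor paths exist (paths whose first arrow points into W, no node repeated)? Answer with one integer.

4

A backdoor path from W to G is any simple undirected path whose first edge points into W (i.e. leaves W via a parent).
Parents of W: {V}.
Enumerating:
  P1: W <- V -> F -> K <- C -> G
  P2: W <- V -> F -> G
  P3: W <- V -> K <- F -> G
  P4: W <- V -> K <- C -> G
That exhausts the simple backdoor paths. Count: 4.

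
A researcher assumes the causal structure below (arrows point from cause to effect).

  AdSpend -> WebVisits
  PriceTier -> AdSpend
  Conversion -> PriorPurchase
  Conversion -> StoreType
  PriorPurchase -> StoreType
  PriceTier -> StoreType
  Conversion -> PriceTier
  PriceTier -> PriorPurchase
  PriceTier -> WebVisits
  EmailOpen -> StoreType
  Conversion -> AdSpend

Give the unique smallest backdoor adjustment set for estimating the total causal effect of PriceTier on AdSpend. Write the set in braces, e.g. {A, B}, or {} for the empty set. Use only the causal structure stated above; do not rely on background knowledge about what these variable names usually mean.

{Conversion}

Variables eligible for adjustment (non-descendants of PriceTier, excluding PriceTier and AdSpend): {Conversion, EmailOpen}.
Backdoor paths from PriceTier to AdSpend:
  P1: PriceTier <- Conversion -> AdSpend
The empty set is not sufficient: P1 (PriceTier <- Conversion -> AdSpend) has no collider blocking it and no conditioned non-collider, so it is open.
Try {Conversion}:
  P1: blocked at fork node Conversion ∈ conditioning set.
{Conversion} contains no descendant of PriceTier and blocks every backdoor path.
No other singleton works — e.g. {EmailOpen} leaves P1 open — so {Conversion} is the unique smallest valid adjustment set.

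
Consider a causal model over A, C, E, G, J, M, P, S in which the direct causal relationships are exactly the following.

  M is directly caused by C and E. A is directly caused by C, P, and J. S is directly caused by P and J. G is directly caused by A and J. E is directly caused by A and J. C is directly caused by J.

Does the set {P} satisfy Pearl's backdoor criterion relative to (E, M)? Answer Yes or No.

Backdoor paths from E to M (paths whose first edge points into E):
  P1: E <- J -> C -> M
  P2: E <- J -> A <- C -> M
  P3: E <- J -> G <- A <- C -> M
  P4: E <- J -> S <- P -> A <- C -> M
  P5: E <- A <- J -> C -> M
  P6: E <- A <- C -> M
  P7: E <- A <- P -> S <- J -> C -> M
  P8: E <- A -> G <- J -> C -> M
Condition 1 (no descendant of E in the set): holds — descendants of E are {M}; none are in {P}.
Condition 2 (every backdoor path blocked by {P}):
  P1: open — no interior node is in the conditioning set.
  P2: blocked at collider A (neither it nor any descendant is in the conditioning set).
  P3: blocked at collider G (neither it nor any descendant is in the conditioning set).
  P4: blocked at collider S (neither it nor any descendant is in the conditioning set).
  P5: open — no interior node is in the conditioning set.
  P6: open — no interior node is in the conditioning set.
  P7: blocked at fork node P ∈ conditioning set.
  P8: blocked at collider G (neither it nor any descendant is in the conditioning set).
{P} does not satisfy the backdoor criterion.

No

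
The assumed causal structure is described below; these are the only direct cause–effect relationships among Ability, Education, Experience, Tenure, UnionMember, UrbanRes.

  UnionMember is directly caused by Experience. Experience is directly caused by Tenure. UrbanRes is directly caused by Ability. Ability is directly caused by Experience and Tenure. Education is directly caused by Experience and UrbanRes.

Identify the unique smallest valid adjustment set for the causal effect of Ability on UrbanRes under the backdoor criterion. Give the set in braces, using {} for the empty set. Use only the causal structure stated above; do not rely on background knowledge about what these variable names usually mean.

Variables eligible for adjustment (non-descendants of Ability, excluding Ability and UrbanRes): {Experience, Tenure, UnionMember}.
Backdoor paths from Ability to UrbanRes:
  P1: Ability <- Tenure -> Experience -> Education <- UrbanRes
  P2: Ability <- Experience -> Education <- UrbanRes
Each backdoor path contains an unconditioned collider, so every path is already blocked with the empty conditioning set:
  P1: blocked at collider Education (neither it nor any descendant is in the conditioning set).
  P2: blocked at collider Education (neither it nor any descendant is in the conditioning set).
The empty set is therefore the unique smallest valid set.

{}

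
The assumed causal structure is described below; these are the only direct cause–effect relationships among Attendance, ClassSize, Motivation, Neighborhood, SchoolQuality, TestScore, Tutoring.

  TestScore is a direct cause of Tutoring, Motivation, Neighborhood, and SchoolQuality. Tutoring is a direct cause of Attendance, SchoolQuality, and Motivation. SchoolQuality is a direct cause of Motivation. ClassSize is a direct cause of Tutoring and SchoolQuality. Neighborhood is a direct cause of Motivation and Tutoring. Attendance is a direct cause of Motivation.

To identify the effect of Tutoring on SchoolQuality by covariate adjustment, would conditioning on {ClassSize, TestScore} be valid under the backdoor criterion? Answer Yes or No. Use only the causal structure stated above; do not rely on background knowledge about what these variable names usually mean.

Yes

Backdoor paths from Tutoring to SchoolQuality (paths whose first edge points into Tutoring):
  P1: Tutoring <- TestScore -> Neighborhood -> Motivation <- SchoolQuality
  P2: Tutoring <- TestScore -> SchoolQuality
  P3: Tutoring <- TestScore -> Motivation <- SchoolQuality
  P4: Tutoring <- ClassSize -> SchoolQuality
  P5: Tutoring <- Neighborhood <- TestScore -> SchoolQuality
  P6: Tutoring <- Neighborhood <- TestScore -> Motivation <- SchoolQuality
  P7: Tutoring <- Neighborhood -> Motivation <- TestScore -> SchoolQuality
  P8: Tutoring <- Neighborhood -> Motivation <- SchoolQuality
Condition 1 (no descendant of Tutoring in the set): holds — descendants of Tutoring are {Attendance, Motivation, SchoolQuality}; none are in {ClassSize, TestScore}.
Condition 2 (every backdoor path blocked by {ClassSize, TestScore}):
  P1: blocked at fork node TestScore ∈ conditioning set.
  P2: blocked at fork node TestScore ∈ conditioning set.
  P3: blocked at fork node TestScore ∈ conditioning set.
  P4: blocked at fork node ClassSize ∈ conditioning set.
  P5: blocked at fork node TestScore ∈ conditioning set.
  P6: blocked at fork node TestScore ∈ conditioning set.
  P7: blocked at collider Motivation (neither it nor any descendant is in the conditioning set).
  P8: blocked at collider Motivation (neither it nor any descendant is in the conditioning set).
{ClassSize, TestScore} satisfies the backdoor criterion.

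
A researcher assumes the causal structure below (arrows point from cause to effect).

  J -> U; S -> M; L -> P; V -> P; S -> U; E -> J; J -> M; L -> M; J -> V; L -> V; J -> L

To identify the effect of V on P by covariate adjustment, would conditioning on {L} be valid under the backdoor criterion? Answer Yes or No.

Yes

Backdoor paths from V to P (paths whose first edge points into V):
  P1: V <- J -> L -> P
  P2: V <- J -> U <- S -> M <- L -> P
  P3: V <- J -> M <- L -> P
  P4: V <- L -> P
Condition 1 (no descendant of V in the set): holds — descendants of V are {P}; none are in {L}.
Condition 2 (every backdoor path blocked by {L}):
  P1: blocked at chain node L ∈ conditioning set.
  P2: blocked at collider U (neither it nor any descendant is in the conditioning set).
  P3: blocked at collider M (neither it nor any descendant is in the conditioning set).
  P4: blocked at fork node L ∈ conditioning set.
{L} satisfies the backdoor criterion.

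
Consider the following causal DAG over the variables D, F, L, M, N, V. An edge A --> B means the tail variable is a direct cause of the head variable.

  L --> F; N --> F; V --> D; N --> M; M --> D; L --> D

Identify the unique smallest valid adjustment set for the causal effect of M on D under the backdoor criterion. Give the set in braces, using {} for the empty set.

{}

Variables eligible for adjustment (non-descendants of M, excluding M and D): {F, L, N, V}.
Backdoor paths from M to D:
  P1: M <- N -> F <- L -> D
Each backdoor path contains an unconditioned collider, so every path is already blocked with the empty conditioning set:
  P1: blocked at collider F (neither it nor any descendant is in the conditioning set).
The empty set is therefore the unique smallest valid set.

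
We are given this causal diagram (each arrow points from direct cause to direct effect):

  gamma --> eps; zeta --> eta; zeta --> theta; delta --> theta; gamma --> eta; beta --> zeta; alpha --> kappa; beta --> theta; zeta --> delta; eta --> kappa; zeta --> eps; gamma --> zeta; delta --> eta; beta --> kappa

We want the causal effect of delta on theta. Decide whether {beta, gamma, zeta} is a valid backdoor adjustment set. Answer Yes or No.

Yes

Backdoor paths from delta to theta (paths whose first edge points into delta):
  P1: delta <- zeta <- beta -> theta
  P2: delta <- zeta <- gamma -> eta -> kappa <- beta -> theta
  P3: delta <- zeta -> eps <- gamma -> eta -> kappa <- beta -> theta
  P4: delta <- zeta -> eta -> kappa <- beta -> theta
  P5: delta <- zeta -> theta
Condition 1 (no descendant of delta in the set): holds — descendants of delta are {eta, kappa, theta}; none are in {beta, gamma, zeta}.
Condition 2 (every backdoor path blocked by {beta, gamma, zeta}):
  P1: blocked at chain node zeta ∈ conditioning set.
  P2: blocked at chain node zeta ∈ conditioning set.
  P3: blocked at fork node zeta ∈ conditioning set.
  P4: blocked at fork node zeta ∈ conditioning set.
  P5: blocked at fork node zeta ∈ conditioning set.
{beta, gamma, zeta} satisfies the backdoor criterion.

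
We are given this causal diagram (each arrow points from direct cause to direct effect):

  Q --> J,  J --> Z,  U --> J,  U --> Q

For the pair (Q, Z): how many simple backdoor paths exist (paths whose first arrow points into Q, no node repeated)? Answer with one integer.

A backdoor path from Q to Z is any simple undirected path whose first edge points into Q (i.e. leaves Q via a parent).
Parents of Q: {U}.
Enumerating:
  P1: Q <- U -> J -> Z
That exhausts the simple backdoor paths. Count: 1.

1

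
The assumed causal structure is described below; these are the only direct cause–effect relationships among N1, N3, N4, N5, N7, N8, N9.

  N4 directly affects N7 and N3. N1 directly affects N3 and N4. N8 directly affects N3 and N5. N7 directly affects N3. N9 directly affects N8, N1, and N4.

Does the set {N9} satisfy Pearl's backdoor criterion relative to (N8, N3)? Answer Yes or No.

Backdoor paths from N8 to N3 (paths whose first edge points into N8):
  P1: N8 <- N9 -> N1 -> N4 -> N7 -> N3
  P2: N8 <- N9 -> N1 -> N4 -> N3
  P3: N8 <- N9 -> N1 -> N3
  P4: N8 <- N9 -> N4 <- N1 -> N3
  P5: N8 <- N9 -> N4 -> N7 -> N3
  P6: N8 <- N9 -> N4 -> N3
Condition 1 (no descendant of N8 in the set): holds — descendants of N8 are {N3, N5}; none are in {N9}.
Condition 2 (every backdoor path blocked by {N9}):
  P1: blocked at fork node N9 ∈ conditioning set.
  P2: blocked at fork node N9 ∈ conditioning set.
  P3: blocked at fork node N9 ∈ conditioning set.
  P4: blocked at fork node N9 ∈ conditioning set.
  P5: blocked at fork node N9 ∈ conditioning set.
  P6: blocked at fork node N9 ∈ conditioning set.
{N9} satisfies the backdoor criterion.

Yes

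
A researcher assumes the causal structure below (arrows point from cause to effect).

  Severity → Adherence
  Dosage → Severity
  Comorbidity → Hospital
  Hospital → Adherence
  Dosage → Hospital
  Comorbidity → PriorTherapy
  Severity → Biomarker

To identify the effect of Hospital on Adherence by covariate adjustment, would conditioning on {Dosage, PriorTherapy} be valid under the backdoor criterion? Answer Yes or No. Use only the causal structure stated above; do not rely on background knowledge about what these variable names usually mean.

Backdoor paths from Hospital to Adherence (paths whose first edge points into Hospital):
  P1: Hospital <- Dosage -> Severity -> Adherence
Condition 1 (no descendant of Hospital in the set): holds — descendants of Hospital are {Adherence}; none are in {Dosage, PriorTherapy}.
Condition 2 (every backdoor path blocked by {Dosage, PriorTherapy}):
  P1: blocked at fork node Dosage ∈ conditioning set.
{Dosage, PriorTherapy} satisfies the backdoor criterion.

Yes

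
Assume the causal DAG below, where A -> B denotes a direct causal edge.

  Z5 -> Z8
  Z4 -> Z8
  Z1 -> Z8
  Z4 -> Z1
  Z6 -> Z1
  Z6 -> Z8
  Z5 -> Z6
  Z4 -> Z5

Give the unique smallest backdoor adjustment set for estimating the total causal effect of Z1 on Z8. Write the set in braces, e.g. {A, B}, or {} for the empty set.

Variables eligible for adjustment (non-descendants of Z1, excluding Z1 and Z8): {Z4, Z5, Z6}.
Backdoor paths from Z1 to Z8:
  P1: Z1 <- Z4 -> Z5 -> Z6 -> Z8
  P2: Z1 <- Z4 -> Z5 -> Z8
  P3: Z1 <- Z4 -> Z8
  P4: Z1 <- Z6 <- Z5 <- Z4 -> Z8
  P5: Z1 <- Z6 <- Z5 -> Z8
  P6: Z1 <- Z6 -> Z8
The empty set is not sufficient: P1 (Z1 <- Z4 -> Z5 -> Z6 -> Z8) has no collider blocking it and no conditioned non-collider, so it is open.
Try {Z4, Z6}:
  P1: blocked at fork node Z4 ∈ conditioning set.
  P2: blocked at fork node Z4 ∈ conditioning set.
  P3: blocked at fork node Z4 ∈ conditioning set.
  P4: blocked at chain node Z6 ∈ conditioning set.
  P5: blocked at chain node Z6 ∈ conditioning set.
  P6: blocked at fork node Z6 ∈ conditioning set.
{Z4, Z6} contains no descendant of Z1 and blocks every backdoor path.
Every element of {Z4, Z6} is needed (dropping Z4 leaves P2 open; dropping Z6 leaves P5 open), so no proper subset is valid.
Among all size-2 subsets of the eligible variables, only {Z4, Z6} blocks every backdoor path, so it is the unique smallest valid adjustment set.

{Z4, Z6}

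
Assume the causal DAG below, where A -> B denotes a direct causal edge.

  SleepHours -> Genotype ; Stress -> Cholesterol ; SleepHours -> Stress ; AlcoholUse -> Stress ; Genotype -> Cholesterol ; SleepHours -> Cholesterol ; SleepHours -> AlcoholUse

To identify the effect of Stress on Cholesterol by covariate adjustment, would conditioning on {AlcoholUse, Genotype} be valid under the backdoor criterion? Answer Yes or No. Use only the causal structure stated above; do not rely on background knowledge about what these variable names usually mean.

Backdoor paths from Stress to Cholesterol (paths whose first edge points into Stress):
  P1: Stress <- SleepHours -> Genotype -> Cholesterol
  P2: Stress <- SleepHours -> Cholesterol
  P3: Stress <- AlcoholUse <- SleepHours -> Genotype -> Cholesterol
  P4: Stress <- AlcoholUse <- SleepHours -> Cholesterol
Condition 1 (no descendant of Stress in the set): holds — descendants of Stress are {Cholesterol}; none are in {AlcoholUse, Genotype}.
Condition 2 (every backdoor path blocked by {AlcoholUse, Genotype}):
  P1: blocked at chain node Genotype ∈ conditioning set.
  P2: open — no interior node is in the conditioning set.
  P3: blocked at chain node AlcoholUse ∈ conditioning set.
  P4: blocked at chain node AlcoholUse ∈ conditioning set.
{AlcoholUse, Genotype} does not satisfy the backdoor criterion.

No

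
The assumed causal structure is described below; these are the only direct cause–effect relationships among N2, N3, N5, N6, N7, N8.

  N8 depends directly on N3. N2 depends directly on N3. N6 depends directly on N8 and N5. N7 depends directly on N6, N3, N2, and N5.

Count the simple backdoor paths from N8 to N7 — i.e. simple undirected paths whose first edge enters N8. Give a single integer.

2

A backdoor path from N8 to N7 is any simple undirected path whose first edge points into N8 (i.e. leaves N8 via a parent).
Parents of N8: {N3}.
Enumerating:
  P1: N8 <- N3 -> N2 -> N7
  P2: N8 <- N3 -> N7
That exhausts the simple backdoor paths. Count: 2.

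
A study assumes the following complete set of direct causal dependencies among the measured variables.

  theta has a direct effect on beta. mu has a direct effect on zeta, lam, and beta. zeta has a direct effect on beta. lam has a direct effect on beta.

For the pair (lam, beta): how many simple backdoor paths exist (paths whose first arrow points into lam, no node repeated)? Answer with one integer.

A backdoor path from lam to beta is any simple undirected path whose first edge points into lam (i.e. leaves lam via a parent).
Parents of lam: {mu}.
Enumerating:
  P1: lam <- mu -> zeta -> beta
  P2: lam <- mu -> beta
That exhausts the simple backdoor paths. Count: 2.

2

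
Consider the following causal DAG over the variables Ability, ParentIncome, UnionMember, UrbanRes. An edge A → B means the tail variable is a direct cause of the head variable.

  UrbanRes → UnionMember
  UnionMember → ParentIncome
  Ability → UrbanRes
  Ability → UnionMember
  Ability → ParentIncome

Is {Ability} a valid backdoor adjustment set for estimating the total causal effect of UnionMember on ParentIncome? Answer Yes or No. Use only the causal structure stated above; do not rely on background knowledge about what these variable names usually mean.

Yes

Backdoor paths from UnionMember to ParentIncome (paths whose first edge points into UnionMember):
  P1: UnionMember <- Ability -> ParentIncome
  P2: UnionMember <- UrbanRes <- Ability -> ParentIncome
Condition 1 (no descendant of UnionMember in the set): holds — descendants of UnionMember are {ParentIncome}; none are in {Ability}.
Condition 2 (every backdoor path blocked by {Ability}):
  P1: blocked at fork node Ability ∈ conditioning set.
  P2: blocked at fork node Ability ∈ conditioning set.
{Ability} satisfies the backdoor criterion.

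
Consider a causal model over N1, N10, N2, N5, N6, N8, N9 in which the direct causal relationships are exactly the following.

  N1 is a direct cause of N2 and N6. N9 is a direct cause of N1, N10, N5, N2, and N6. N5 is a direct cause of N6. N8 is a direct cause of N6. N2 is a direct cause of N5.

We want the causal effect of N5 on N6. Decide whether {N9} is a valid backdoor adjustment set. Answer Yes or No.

No

Backdoor paths from N5 to N6 (paths whose first edge points into N5):
  P1: N5 <- N9 -> N1 -> N6
  P2: N5 <- N9 -> N2 <- N1 -> N6
  P3: N5 <- N9 -> N6
  P4: N5 <- N2 <- N9 -> N1 -> N6
  P5: N5 <- N2 <- N9 -> N6
  P6: N5 <- N2 <- N1 <- N9 -> N6
  P7: N5 <- N2 <- N1 -> N6
Condition 1 (no descendant of N5 in the set): holds — descendants of N5 are {N6}; none are in {N9}.
Condition 2 (every backdoor path blocked by {N9}):
  P1: blocked at fork node N9 ∈ conditioning set.
  P2: blocked at fork node N9 ∈ conditioning set.
  P3: blocked at fork node N9 ∈ conditioning set.
  P4: blocked at fork node N9 ∈ conditioning set.
  P5: blocked at fork node N9 ∈ conditioning set.
  P6: blocked at fork node N9 ∈ conditioning set.
  P7: open — no interior node is in the conditioning set.
{N9} does not satisfy the backdoor criterion.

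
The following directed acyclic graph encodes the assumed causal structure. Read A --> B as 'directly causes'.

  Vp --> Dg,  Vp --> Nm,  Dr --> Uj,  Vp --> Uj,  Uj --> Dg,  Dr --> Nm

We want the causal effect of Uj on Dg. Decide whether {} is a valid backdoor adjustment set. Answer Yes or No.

Backdoor paths from Uj to Dg (paths whose first edge points into Uj):
  P1: Uj <- Dr -> Nm <- Vp -> Dg
  P2: Uj <- Vp -> Dg
Condition 1 (no descendant of Uj in the set): holds — descendants of Uj are {Dg}; none are in {}.
Condition 2 (every backdoor path blocked by {}):
  P1: blocked at collider Nm (neither it nor any descendant is in the conditioning set).
  P2: open — no interior node is in the conditioning set.
{} does not satisfy the backdoor criterion.

No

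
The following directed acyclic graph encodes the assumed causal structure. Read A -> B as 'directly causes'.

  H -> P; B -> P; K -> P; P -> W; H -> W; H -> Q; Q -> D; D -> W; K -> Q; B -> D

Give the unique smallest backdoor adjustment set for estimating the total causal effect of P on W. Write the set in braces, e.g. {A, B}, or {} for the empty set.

Variables eligible for adjustment (non-descendants of P, excluding P and W): {B, D, H, K, Q}.
Backdoor paths from P to W:
  P1: P <- H -> Q -> D -> W
  P2: P <- H -> W
  P3: P <- B -> D <- Q <- H -> W
  P4: P <- B -> D -> W
  P5: P <- K -> Q <- H -> W
  P6: P <- K -> Q -> D -> W
The empty set is not sufficient: P1 (P <- H -> Q -> D -> W) has no collider blocking it and no conditioned non-collider, so it is open.
Try {D, H}:
  P1: blocked at fork node H ∈ conditioning set.
  P2: blocked at fork node H ∈ conditioning set.
  P3: blocked at fork node H ∈ conditioning set.
  P4: blocked at chain node D ∈ conditioning set.
  P5: blocked at fork node H ∈ conditioning set.
  P6: blocked at chain node D ∈ conditioning set.
{D, H} contains no descendant of P and blocks every backdoor path.
Every element of {D, H} is needed (dropping D leaves P4 open; dropping H leaves P2 open), so no proper subset is valid.
Among all size-2 subsets of the eligible variables, only {D, H} blocks every backdoor path, so it is the unique smallest valid adjustment set.

{D, H}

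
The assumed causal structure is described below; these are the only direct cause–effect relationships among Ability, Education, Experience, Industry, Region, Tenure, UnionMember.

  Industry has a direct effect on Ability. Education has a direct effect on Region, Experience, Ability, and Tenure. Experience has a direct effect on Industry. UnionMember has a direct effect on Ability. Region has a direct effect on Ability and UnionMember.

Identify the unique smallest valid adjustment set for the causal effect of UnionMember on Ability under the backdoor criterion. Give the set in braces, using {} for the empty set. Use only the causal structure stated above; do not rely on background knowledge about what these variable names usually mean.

{Region}

Variables eligible for adjustment (non-descendants of UnionMember, excluding UnionMember and Ability): {Education, Experience, Industry, Region, Tenure}.
Backdoor paths from UnionMember to Ability:
  P1: UnionMember <- Region <- Education -> Experience -> Industry -> Ability
  P2: UnionMember <- Region <- Education -> Ability
  P3: UnionMember <- Region -> Ability
The empty set is not sufficient: P1 (UnionMember <- Region <- Education -> Experience -> Industry -> Ability) has no collider blocking it and no conditioned non-collider, so it is open.
Try {Region}:
  P1: blocked at chain node Region ∈ conditioning set.
  P2: blocked at chain node Region ∈ conditioning set.
  P3: blocked at fork node Region ∈ conditioning set.
{Region} contains no descendant of UnionMember and blocks every backdoor path.
No other singleton works — e.g. {Education} leaves P3 open — so {Region} is the unique smallest valid adjustment set.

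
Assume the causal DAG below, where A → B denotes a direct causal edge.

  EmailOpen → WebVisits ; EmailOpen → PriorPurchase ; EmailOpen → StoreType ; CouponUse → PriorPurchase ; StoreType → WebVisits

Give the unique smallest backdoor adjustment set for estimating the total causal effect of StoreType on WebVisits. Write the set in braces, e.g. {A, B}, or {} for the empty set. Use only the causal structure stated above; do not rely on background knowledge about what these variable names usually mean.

{EmailOpen}

Variables eligible for adjustment (non-descendants of StoreType, excluding StoreType and WebVisits): {CouponUse, EmailOpen, PriorPurchase}.
Backdoor paths from StoreType to WebVisits:
  P1: StoreType <- EmailOpen -> WebVisits
The empty set is not sufficient: P1 (StoreType <- EmailOpen -> WebVisits) has no collider blocking it and no conditioned non-collider, so it is open.
Try {EmailOpen}:
  P1: blocked at fork node EmailOpen ∈ conditioning set.
{EmailOpen} contains no descendant of StoreType and blocks every backdoor path.
No other singleton works — e.g. {CouponUse} leaves P1 open — so {EmailOpen} is the unique smallest valid adjustment set.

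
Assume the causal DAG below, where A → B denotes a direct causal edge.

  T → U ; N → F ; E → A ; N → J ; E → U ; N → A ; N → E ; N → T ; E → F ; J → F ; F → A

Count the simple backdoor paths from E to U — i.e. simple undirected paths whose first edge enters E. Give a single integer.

A backdoor path from E to U is any simple undirected path whose first edge points into E (i.e. leaves E via a parent).
Parents of E: {N}.
Enumerating:
  P1: E <- N -> T -> U
That exhausts the simple backdoor paths. Count: 1.

1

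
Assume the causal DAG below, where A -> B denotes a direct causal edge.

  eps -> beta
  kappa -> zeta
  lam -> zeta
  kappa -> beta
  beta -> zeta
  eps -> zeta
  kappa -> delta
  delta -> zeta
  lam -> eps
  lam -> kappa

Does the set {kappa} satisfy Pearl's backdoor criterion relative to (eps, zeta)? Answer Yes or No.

Backdoor paths from eps to zeta (paths whose first edge points into eps):
  P1: eps <- lam -> kappa -> delta -> zeta
  P2: eps <- lam -> kappa -> beta -> zeta
  P3: eps <- lam -> kappa -> zeta
  P4: eps <- lam -> zeta
Condition 1 (no descendant of eps in the set): holds — descendants of eps are {beta, zeta}; none are in {kappa}.
Condition 2 (every backdoor path blocked by {kappa}):
  P1: blocked at chain node kappa ∈ conditioning set.
  P2: blocked at chain node kappa ∈ conditioning set.
  P3: blocked at chain node kappa ∈ conditioning set.
  P4: open — no interior node is in the conditioning set.
{kappa} does not satisfy the backdoor criterion.

No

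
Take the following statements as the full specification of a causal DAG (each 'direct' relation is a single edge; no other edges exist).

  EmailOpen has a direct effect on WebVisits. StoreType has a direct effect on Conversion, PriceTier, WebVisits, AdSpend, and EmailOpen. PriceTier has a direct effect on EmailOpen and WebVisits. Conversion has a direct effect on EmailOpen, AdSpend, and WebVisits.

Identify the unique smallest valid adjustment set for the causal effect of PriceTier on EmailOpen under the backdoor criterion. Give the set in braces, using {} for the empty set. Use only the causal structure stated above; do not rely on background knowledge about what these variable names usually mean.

Variables eligible for adjustment (non-descendants of PriceTier, excluding PriceTier and EmailOpen): {AdSpend, Conversion, StoreType}.
Backdoor paths from PriceTier to EmailOpen:
  P1: PriceTier <- StoreType -> Conversion -> EmailOpen
  P2: PriceTier <- StoreType -> Conversion -> WebVisits <- EmailOpen
  P3: PriceTier <- StoreType -> AdSpend <- Conversion -> EmailOpen
  P4: PriceTier <- StoreType -> AdSpend <- Conversion -> WebVisits <- EmailOpen
  P5: PriceTier <- StoreType -> EmailOpen
  P6: PriceTier <- StoreType -> WebVisits <- Conversion -> EmailOpen
  P7: PriceTier <- StoreType -> WebVisits <- EmailOpen
The empty set is not sufficient: P1 (PriceTier <- StoreType -> Conversion -> EmailOpen) has no collider blocking it and no conditioned non-collider, so it is open.
Try {StoreType}:
  P1: blocked at fork node StoreType ∈ conditioning set.
  P2: blocked at fork node StoreType ∈ conditioning set.
  P3: blocked at fork node StoreType ∈ conditioning set.
  P4: blocked at fork node StoreType ∈ conditioning set.
  P5: blocked at fork node StoreType ∈ conditioning set.
  P6: blocked at fork node StoreType ∈ conditioning set.
  P7: blocked at fork node StoreType ∈ conditioning set.
{StoreType} contains no descendant of PriceTier and blocks every backdoor path.
No other singleton works — e.g. {Conversion} leaves P5 open — so {StoreType} is the unique smallest valid adjustment set.

{StoreType}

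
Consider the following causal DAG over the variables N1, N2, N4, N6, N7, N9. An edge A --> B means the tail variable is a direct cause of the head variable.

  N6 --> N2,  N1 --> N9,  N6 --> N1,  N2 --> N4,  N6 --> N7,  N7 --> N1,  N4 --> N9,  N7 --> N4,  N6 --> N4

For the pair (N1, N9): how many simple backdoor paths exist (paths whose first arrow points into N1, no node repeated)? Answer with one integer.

A backdoor path from N1 to N9 is any simple undirected path whose first edge points into N1 (i.e. leaves N1 via a parent).
Parents of N1: {N6, N7}.
Enumerating:
  P1: N1 <- N6 -> N7 -> N4 -> N9
  P2: N1 <- N6 -> N2 -> N4 -> N9
  P3: N1 <- N6 -> N4 -> N9
  P4: N1 <- N7 <- N6 -> N2 -> N4 -> N9
  P5: N1 <- N7 <- N6 -> N4 -> N9
  P6: N1 <- N7 -> N4 -> N9
That exhausts the simple backdoor paths. Count: 6.

6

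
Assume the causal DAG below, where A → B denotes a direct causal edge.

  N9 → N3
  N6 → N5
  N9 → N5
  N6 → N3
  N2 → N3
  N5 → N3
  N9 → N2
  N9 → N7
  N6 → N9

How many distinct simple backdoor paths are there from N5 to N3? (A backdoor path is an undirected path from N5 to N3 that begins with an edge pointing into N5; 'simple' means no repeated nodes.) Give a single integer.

A backdoor path from N5 to N3 is any simple undirected path whose first edge points into N5 (i.e. leaves N5 via a parent).
Parents of N5: {N6, N9}.
Enumerating:
  P1: N5 <- N6 -> N9 -> N2 -> N3
  P2: N5 <- N6 -> N9 -> N3
  P3: N5 <- N6 -> N3
  P4: N5 <- N9 <- N6 -> N3
  P5: N5 <- N9 -> N2 -> N3
  P6: N5 <- N9 -> N3
That exhausts the simple backdoor paths. Count: 6.

6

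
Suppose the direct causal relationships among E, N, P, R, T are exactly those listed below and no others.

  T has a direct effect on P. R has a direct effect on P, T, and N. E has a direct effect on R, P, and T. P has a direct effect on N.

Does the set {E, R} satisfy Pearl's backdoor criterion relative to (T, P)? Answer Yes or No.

Yes

Backdoor paths from T to P (paths whose first edge points into T):
  P1: T <- E -> R -> P
  P2: T <- E -> R -> N <- P
  P3: T <- E -> P
  P4: T <- R <- E -> P
  P5: T <- R -> P
  P6: T <- R -> N <- P
Condition 1 (no descendant of T in the set): holds — descendants of T are {N, P}; none are in {E, R}.
Condition 2 (every backdoor path blocked by {E, R}):
  P1: blocked at fork node E ∈ conditioning set.
  P2: blocked at fork node E ∈ conditioning set.
  P3: blocked at fork node E ∈ conditioning set.
  P4: blocked at chain node R ∈ conditioning set.
  P5: blocked at fork node R ∈ conditioning set.
  P6: blocked at fork node R ∈ conditioning set.
{E, R} satisfies the backdoor criterion.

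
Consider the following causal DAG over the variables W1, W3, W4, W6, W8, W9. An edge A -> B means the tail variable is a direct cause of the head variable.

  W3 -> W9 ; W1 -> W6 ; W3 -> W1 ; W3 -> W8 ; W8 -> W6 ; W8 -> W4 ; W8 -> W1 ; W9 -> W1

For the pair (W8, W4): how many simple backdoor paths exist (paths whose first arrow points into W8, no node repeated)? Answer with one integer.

A backdoor path from W8 to W4 is any simple undirected path whose first edge points into W8 (i.e. leaves W8 via a parent).
Parents of W8: {W3}.
No simple path from any parent of W8 reaches W4 without revisiting W8, so there are no backdoor paths.

0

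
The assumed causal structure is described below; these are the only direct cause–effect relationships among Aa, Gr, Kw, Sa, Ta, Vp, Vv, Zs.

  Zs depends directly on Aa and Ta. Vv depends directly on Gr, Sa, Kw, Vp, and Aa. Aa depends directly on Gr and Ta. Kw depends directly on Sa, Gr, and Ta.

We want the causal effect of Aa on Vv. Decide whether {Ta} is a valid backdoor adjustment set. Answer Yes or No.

No

Backdoor paths from Aa to Vv (paths whose first edge points into Aa):
  P1: Aa <- Ta -> Kw <- Gr -> Vv
  P2: Aa <- Ta -> Kw <- Sa -> Vv
  P3: Aa <- Ta -> Kw -> Vv
  P4: Aa <- Gr -> Kw <- Sa -> Vv
  P5: Aa <- Gr -> Kw -> Vv
  P6: Aa <- Gr -> Vv
Condition 1 (no descendant of Aa in the set): holds — descendants of Aa are {Vv, Zs}; none are in {Ta}.
Condition 2 (every backdoor path blocked by {Ta}):
  P1: blocked at fork node Ta ∈ conditioning set.
  P2: blocked at fork node Ta ∈ conditioning set.
  P3: blocked at fork node Ta ∈ conditioning set.
  P4: blocked at collider Kw (neither it nor any descendant is in the conditioning set).
  P5: open — no interior node is in the conditioning set.
  P6: open — no interior node is in the conditioning set.
{Ta} does not satisfy the backdoor criterion.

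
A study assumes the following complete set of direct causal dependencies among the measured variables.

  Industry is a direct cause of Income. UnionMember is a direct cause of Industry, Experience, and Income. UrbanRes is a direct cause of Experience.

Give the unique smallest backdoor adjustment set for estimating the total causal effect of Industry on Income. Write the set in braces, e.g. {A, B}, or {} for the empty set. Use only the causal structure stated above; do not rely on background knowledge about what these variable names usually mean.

Variables eligible for adjustment (non-descendants of Industry, excluding Industry and Income): {Experience, UnionMember, UrbanRes}.
Backdoor paths from Industry to Income:
  P1: Industry <- UnionMember -> Income
The empty set is not sufficient: P1 (Industry <- UnionMember -> Income) has no collider blocking it and no conditioned non-collider, so it is open.
Try {UnionMember}:
  P1: blocked at fork node UnionMember ∈ conditioning set.
{UnionMember} contains no descendant of Industry and blocks every backdoor path.
No other singleton works — e.g. {UrbanRes} leaves P1 open — so {UnionMember} is the unique smallest valid adjustment set.

{UnionMember}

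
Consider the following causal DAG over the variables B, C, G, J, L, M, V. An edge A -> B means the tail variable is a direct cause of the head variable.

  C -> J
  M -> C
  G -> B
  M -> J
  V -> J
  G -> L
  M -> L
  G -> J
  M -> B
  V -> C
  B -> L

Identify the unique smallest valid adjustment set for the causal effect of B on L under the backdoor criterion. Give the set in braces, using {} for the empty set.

{G, M}

Variables eligible for adjustment (non-descendants of B, excluding B and L): {C, G, J, M, V}.
Backdoor paths from B to L:
  P1: B <- G -> L
  P2: B <- G -> J <- M -> L
  P3: B <- G -> J <- V -> C <- M -> L
  P4: B <- G -> J <- C <- M -> L
  P5: B <- M -> C <- V -> J <- G -> L
  P6: B <- M -> C -> J <- G -> L
  P7: B <- M -> L
  P8: B <- M -> J <- G -> L
The empty set is not sufficient: P1 (B <- G -> L) has no collider blocking it and no conditioned non-collider, so it is open.
Try {G, M}:
  P1: blocked at fork node G ∈ conditioning set.
  P2: blocked at fork node G ∈ conditioning set.
  P3: blocked at fork node G ∈ conditioning set.
  P4: blocked at fork node G ∈ conditioning set.
  P5: blocked at fork node M ∈ conditioning set.
  P6: blocked at fork node M ∈ conditioning set.
  P7: blocked at fork node M ∈ conditioning set.
  P8: blocked at fork node M ∈ conditioning set.
{G, M} contains no descendant of B and blocks every backdoor path.
Every element of {G, M} is needed (dropping G leaves P1 open; dropping M leaves P7 open), so no proper subset is valid.
Among all size-2 subsets of the eligible variables, only {G, M} blocks every backdoor path, so it is the unique smallest valid adjustment set.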